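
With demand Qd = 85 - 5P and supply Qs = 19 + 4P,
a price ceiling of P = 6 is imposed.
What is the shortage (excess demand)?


At P = 6:
Qd = 85 - 5*6 = 55
Qs = 19 + 4*6 = 43
Shortage = Qd - Qs = 55 - 43 = 12

12


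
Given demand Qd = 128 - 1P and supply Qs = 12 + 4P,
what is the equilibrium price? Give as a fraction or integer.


At equilibrium, Qd = Qs.
128 - 1P = 12 + 4P
128 - 12 = 1P + 4P
116 = 5P
P* = 116/5 = 116/5

116/5


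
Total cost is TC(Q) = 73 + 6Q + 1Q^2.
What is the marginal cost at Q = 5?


MC = dTC/dQ = 6 + 2*1*Q
At Q = 5:
MC = 6 + 2*5
MC = 6 + 10 = 16

16


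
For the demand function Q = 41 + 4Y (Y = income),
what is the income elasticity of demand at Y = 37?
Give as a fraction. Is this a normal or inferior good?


dQ/dY = 4
At Y = 37: Q = 41 + 4*37 = 189
Ey = (dQ/dY)(Y/Q) = 4 * 37 / 189 = 148/189
Since Ey > 0, this is a normal good.

148/189 (normal good)


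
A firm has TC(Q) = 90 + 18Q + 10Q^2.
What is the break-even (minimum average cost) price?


AC(Q) = 90/Q + 18 + 10Q
To minimize: dAC/dQ = -90/Q^2 + 10 = 0
Q^2 = 90/10 = 9
Q* = 3
Min AC = 90/3 + 18 + 10*3
Min AC = 30 + 18 + 30 = 78

78


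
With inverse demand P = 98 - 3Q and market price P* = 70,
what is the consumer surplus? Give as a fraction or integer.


Maximum willingness to pay (at Q=0): P_max = 98
Quantity demanded at P* = 70:
Q* = (98 - 70)/3 = 28/3
CS = (1/2) * Q* * (P_max - P*)
CS = (1/2) * 28/3 * (98 - 70)
CS = (1/2) * 28/3 * 28 = 392/3

392/3


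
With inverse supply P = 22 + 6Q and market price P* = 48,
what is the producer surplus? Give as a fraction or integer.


Minimum supply price (at Q=0): P_min = 22
Quantity supplied at P* = 48:
Q* = (48 - 22)/6 = 13/3
PS = (1/2) * Q* * (P* - P_min)
PS = (1/2) * 13/3 * (48 - 22)
PS = (1/2) * 13/3 * 26 = 169/3

169/3


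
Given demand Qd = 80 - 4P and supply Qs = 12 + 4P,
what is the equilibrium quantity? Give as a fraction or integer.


First find equilibrium price:
80 - 4P = 12 + 4P
P* = 68/8 = 17/2
Then substitute into demand:
Q* = 80 - 4 * 17/2 = 46

46


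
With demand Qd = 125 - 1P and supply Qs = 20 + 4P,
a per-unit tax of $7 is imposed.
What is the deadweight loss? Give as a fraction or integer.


Pre-tax equilibrium quantity: Q* = 104
Post-tax equilibrium quantity: Q_tax = 492/5
Reduction in quantity: Q* - Q_tax = 28/5
DWL = (1/2) * tax * (Q* - Q_tax)
DWL = (1/2) * 7 * 28/5 = 98/5

98/5


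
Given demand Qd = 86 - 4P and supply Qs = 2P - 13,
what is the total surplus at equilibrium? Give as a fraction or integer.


Find equilibrium: 86 - 4P = 2P - 13
86 + 13 = 6P
P* = 99/6 = 33/2
Q* = 2*33/2 - 13 = 20
Inverse demand: P = 43/2 - Q/4, so P_max = 43/2
Inverse supply: P = 13/2 + Q/2, so P_min = 13/2
CS = (1/2) * 20 * (43/2 - 33/2) = 50
PS = (1/2) * 20 * (33/2 - 13/2) = 100
TS = CS + PS = 50 + 100 = 150

150


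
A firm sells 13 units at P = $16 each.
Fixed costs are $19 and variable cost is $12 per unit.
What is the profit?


Total Revenue = P * Q = 16 * 13 = $208
Total Cost = FC + VC*Q = 19 + 12*13 = $175
Profit = TR - TC = 208 - 175 = $33

$33


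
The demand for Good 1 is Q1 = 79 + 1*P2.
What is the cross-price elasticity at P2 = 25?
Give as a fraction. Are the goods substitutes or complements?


dQ1/dP2 = 1
At P2 = 25: Q1 = 79 + 1*25 = 104
Exy = (dQ1/dP2)(P2/Q1) = 1 * 25 / 104 = 25/104
Since Exy > 0, the goods are substitutes.

25/104 (substitutes)


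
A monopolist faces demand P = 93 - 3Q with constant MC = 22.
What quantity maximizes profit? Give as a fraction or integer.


TR = P*Q = (93 - 3Q)Q = 93Q - 3Q^2
MR = dTR/dQ = 93 - 6Q
Set MR = MC:
93 - 6Q = 22
71 = 6Q
Q* = 71/6 = 71/6

71/6


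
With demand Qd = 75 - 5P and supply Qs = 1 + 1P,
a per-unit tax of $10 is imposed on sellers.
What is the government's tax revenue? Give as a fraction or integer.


With tax on sellers, new supply: Qs' = 1 + 1(P - 10)
= 1P - 9
New equilibrium quantity:
Q_new = 5
Tax revenue = tax * Q_new = 10 * 5 = 50

50


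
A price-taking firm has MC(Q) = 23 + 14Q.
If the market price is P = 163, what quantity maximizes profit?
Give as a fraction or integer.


In perfect competition, profit is maximized where P = MC.
163 = 23 + 14Q
140 = 14Q
Q* = 140/14 = 10

10


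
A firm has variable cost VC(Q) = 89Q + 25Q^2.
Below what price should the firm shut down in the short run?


AVC(Q) = VC(Q)/Q = 89 + 25Q
AVC is increasing in Q, so minimum AVC is at Q -> 0+.
Min AVC = 89
The firm should shut down if P < 89.

89


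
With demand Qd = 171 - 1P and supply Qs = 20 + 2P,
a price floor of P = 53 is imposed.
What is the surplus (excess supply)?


At P = 53:
Qd = 171 - 1*53 = 118
Qs = 20 + 2*53 = 126
Surplus = Qs - Qd = 126 - 118 = 8

8


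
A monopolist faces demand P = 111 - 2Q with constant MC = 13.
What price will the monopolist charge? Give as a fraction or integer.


MR = 111 - 4Q
Set MR = MC: 111 - 4Q = 13
Q* = 49/2
Substitute into demand:
P* = 111 - 2*49/2 = 62

62


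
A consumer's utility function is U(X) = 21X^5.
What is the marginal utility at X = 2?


MU = dU/dX = 21*5*X^(5-1)
MU = 105*X^4
At X = 2:
MU = 105 * 2^4
MU = 105 * 16 = 1680

1680


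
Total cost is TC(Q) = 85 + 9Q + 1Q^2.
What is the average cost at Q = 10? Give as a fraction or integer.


TC(10) = 85 + 9*10 + 1*10^2
TC(10) = 85 + 90 + 100 = 275
AC = TC/Q = 275/10 = 55/2

55/2


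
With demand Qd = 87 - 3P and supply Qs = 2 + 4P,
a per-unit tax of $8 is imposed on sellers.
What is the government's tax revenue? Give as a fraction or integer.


With tax on sellers, new supply: Qs' = 2 + 4(P - 8)
= 4P - 30
New equilibrium quantity:
Q_new = 258/7
Tax revenue = tax * Q_new = 8 * 258/7 = 2064/7

2064/7


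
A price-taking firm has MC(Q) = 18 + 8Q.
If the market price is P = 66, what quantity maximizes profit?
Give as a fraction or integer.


In perfect competition, profit is maximized where P = MC.
66 = 18 + 8Q
48 = 8Q
Q* = 48/8 = 6

6


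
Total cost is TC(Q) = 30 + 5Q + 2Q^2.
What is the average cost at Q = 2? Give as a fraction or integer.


TC(2) = 30 + 5*2 + 2*2^2
TC(2) = 30 + 10 + 8 = 48
AC = TC/Q = 48/2 = 24

24


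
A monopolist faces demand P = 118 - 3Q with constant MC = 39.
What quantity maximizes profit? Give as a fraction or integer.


TR = P*Q = (118 - 3Q)Q = 118Q - 3Q^2
MR = dTR/dQ = 118 - 6Q
Set MR = MC:
118 - 6Q = 39
79 = 6Q
Q* = 79/6 = 79/6

79/6


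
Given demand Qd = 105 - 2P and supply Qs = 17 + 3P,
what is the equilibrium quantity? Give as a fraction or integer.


First find equilibrium price:
105 - 2P = 17 + 3P
P* = 88/5 = 88/5
Then substitute into demand:
Q* = 105 - 2 * 88/5 = 349/5

349/5


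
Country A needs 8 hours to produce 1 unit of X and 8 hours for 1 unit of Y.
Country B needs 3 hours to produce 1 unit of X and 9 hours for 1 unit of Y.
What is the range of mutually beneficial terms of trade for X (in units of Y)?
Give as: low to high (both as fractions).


Opportunity cost of X for Country A = hours_X / hours_Y = 8/8 = 1 units of Y
Opportunity cost of X for Country B = hours_X / hours_Y = 3/9 = 1/3 units of Y
Terms of trade must be between the two opportunity costs.
Range: 1/3 to 1

1/3 to 1


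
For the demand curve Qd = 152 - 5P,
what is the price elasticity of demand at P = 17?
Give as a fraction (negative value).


dQ/dP = -5
At P = 17: Q = 152 - 5*17 = 67
E = (dQ/dP)(P/Q) = (-5)(17/67) = -85/67

-85/67


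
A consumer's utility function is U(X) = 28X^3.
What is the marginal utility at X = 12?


MU = dU/dX = 28*3*X^(3-1)
MU = 84*X^2
At X = 12:
MU = 84 * 12^2
MU = 84 * 144 = 12096

12096


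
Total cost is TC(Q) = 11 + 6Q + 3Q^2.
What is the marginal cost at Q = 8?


MC = dTC/dQ = 6 + 2*3*Q
At Q = 8:
MC = 6 + 6*8
MC = 6 + 48 = 54

54


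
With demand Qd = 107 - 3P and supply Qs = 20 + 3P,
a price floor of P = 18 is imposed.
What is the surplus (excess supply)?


At P = 18:
Qd = 107 - 3*18 = 53
Qs = 20 + 3*18 = 74
Surplus = Qs - Qd = 74 - 53 = 21

21


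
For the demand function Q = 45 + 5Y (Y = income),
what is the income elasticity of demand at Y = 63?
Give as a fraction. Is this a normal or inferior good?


dQ/dY = 5
At Y = 63: Q = 45 + 5*63 = 360
Ey = (dQ/dY)(Y/Q) = 5 * 63 / 360 = 7/8
Since Ey > 0, this is a normal good.

7/8 (normal good)


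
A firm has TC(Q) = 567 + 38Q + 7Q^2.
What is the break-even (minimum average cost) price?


AC(Q) = 567/Q + 38 + 7Q
To minimize: dAC/dQ = -567/Q^2 + 7 = 0
Q^2 = 567/7 = 81
Q* = 9
Min AC = 567/9 + 38 + 7*9
Min AC = 63 + 38 + 63 = 164

164


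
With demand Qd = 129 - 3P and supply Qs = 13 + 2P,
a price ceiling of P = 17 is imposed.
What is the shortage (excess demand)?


At P = 17:
Qd = 129 - 3*17 = 78
Qs = 13 + 2*17 = 47
Shortage = Qd - Qs = 78 - 47 = 31

31


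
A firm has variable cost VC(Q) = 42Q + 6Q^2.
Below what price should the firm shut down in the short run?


AVC(Q) = VC(Q)/Q = 42 + 6Q
AVC is increasing in Q, so minimum AVC is at Q -> 0+.
Min AVC = 42
The firm should shut down if P < 42.

42


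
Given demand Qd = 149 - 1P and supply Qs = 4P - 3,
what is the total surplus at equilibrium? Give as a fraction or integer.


Find equilibrium: 149 - 1P = 4P - 3
149 + 3 = 5P
P* = 152/5 = 152/5
Q* = 4*152/5 - 3 = 593/5
Inverse demand: P = 149 - Q/1, so P_max = 149
Inverse supply: P = 3/4 + Q/4, so P_min = 3/4
CS = (1/2) * 593/5 * (149 - 152/5) = 351649/50
PS = (1/2) * 593/5 * (152/5 - 3/4) = 351649/200
TS = CS + PS = 351649/50 + 351649/200 = 351649/40

351649/40


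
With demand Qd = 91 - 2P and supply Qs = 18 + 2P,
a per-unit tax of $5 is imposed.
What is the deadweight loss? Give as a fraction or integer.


Pre-tax equilibrium quantity: Q* = 109/2
Post-tax equilibrium quantity: Q_tax = 99/2
Reduction in quantity: Q* - Q_tax = 5
DWL = (1/2) * tax * (Q* - Q_tax)
DWL = (1/2) * 5 * 5 = 25/2

25/2


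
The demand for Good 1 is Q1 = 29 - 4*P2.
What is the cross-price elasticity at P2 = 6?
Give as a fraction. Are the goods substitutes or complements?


dQ1/dP2 = -4
At P2 = 6: Q1 = 29 - 4*6 = 5
Exy = (dQ1/dP2)(P2/Q1) = -4 * 6 / 5 = -24/5
Since Exy < 0, the goods are complements.

-24/5 (complements)


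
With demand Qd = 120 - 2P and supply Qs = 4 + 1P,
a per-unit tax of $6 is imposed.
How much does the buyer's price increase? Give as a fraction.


With a per-unit tax, the buyer's price increase depends on relative slopes.
Supply slope: d = 1, Demand slope: b = 2
Buyer's price increase = d * tax / (b + d)
= 1 * 6 / (2 + 1)
= 6 / 3 = 2

2


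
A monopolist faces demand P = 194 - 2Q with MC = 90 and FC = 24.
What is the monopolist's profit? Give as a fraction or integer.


MR = MC: 194 - 4Q = 90
Q* = 26
P* = 194 - 2*26 = 142
Profit = (P* - MC)*Q* - FC
= (142 - 90)*26 - 24
= 52*26 - 24
= 1352 - 24 = 1328

1328


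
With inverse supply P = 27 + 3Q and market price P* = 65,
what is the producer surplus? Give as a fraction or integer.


Minimum supply price (at Q=0): P_min = 27
Quantity supplied at P* = 65:
Q* = (65 - 27)/3 = 38/3
PS = (1/2) * Q* * (P* - P_min)
PS = (1/2) * 38/3 * (65 - 27)
PS = (1/2) * 38/3 * 38 = 722/3

722/3


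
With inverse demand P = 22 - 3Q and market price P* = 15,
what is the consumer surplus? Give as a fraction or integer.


Maximum willingness to pay (at Q=0): P_max = 22
Quantity demanded at P* = 15:
Q* = (22 - 15)/3 = 7/3
CS = (1/2) * Q* * (P_max - P*)
CS = (1/2) * 7/3 * (22 - 15)
CS = (1/2) * 7/3 * 7 = 49/6

49/6


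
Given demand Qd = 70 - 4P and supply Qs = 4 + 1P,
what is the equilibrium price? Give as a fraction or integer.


At equilibrium, Qd = Qs.
70 - 4P = 4 + 1P
70 - 4 = 4P + 1P
66 = 5P
P* = 66/5 = 66/5

66/5


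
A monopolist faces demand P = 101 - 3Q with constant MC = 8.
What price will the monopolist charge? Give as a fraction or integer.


MR = 101 - 6Q
Set MR = MC: 101 - 6Q = 8
Q* = 31/2
Substitute into demand:
P* = 101 - 3*31/2 = 109/2

109/2


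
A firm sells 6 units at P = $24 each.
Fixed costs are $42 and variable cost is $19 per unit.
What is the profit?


Total Revenue = P * Q = 24 * 6 = $144
Total Cost = FC + VC*Q = 42 + 19*6 = $156
Profit = TR - TC = 144 - 156 = $-12

$-12


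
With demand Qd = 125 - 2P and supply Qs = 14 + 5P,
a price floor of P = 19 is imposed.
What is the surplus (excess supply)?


At P = 19:
Qd = 125 - 2*19 = 87
Qs = 14 + 5*19 = 109
Surplus = Qs - Qd = 109 - 87 = 22

22


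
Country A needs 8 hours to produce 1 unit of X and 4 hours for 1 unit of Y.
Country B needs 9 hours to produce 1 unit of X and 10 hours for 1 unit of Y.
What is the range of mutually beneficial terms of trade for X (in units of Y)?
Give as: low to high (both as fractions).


Opportunity cost of X for Country A = hours_X / hours_Y = 8/4 = 2 units of Y
Opportunity cost of X for Country B = hours_X / hours_Y = 9/10 = 9/10 units of Y
Terms of trade must be between the two opportunity costs.
Range: 9/10 to 2

9/10 to 2


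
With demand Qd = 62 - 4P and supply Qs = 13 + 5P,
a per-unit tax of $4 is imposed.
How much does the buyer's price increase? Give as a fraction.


With a per-unit tax, the buyer's price increase depends on relative slopes.
Supply slope: d = 5, Demand slope: b = 4
Buyer's price increase = d * tax / (b + d)
= 5 * 4 / (4 + 5)
= 20 / 9 = 20/9

20/9


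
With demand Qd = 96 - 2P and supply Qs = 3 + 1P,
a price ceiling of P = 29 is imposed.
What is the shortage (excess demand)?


At P = 29:
Qd = 96 - 2*29 = 38
Qs = 3 + 1*29 = 32
Shortage = Qd - Qs = 38 - 32 = 6

6


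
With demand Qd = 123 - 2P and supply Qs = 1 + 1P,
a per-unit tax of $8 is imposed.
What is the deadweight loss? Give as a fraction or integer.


Pre-tax equilibrium quantity: Q* = 125/3
Post-tax equilibrium quantity: Q_tax = 109/3
Reduction in quantity: Q* - Q_tax = 16/3
DWL = (1/2) * tax * (Q* - Q_tax)
DWL = (1/2) * 8 * 16/3 = 64/3

64/3


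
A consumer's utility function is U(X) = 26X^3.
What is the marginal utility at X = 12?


MU = dU/dX = 26*3*X^(3-1)
MU = 78*X^2
At X = 12:
MU = 78 * 12^2
MU = 78 * 144 = 11232

11232


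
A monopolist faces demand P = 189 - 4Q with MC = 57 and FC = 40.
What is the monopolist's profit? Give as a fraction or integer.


MR = MC: 189 - 8Q = 57
Q* = 33/2
P* = 189 - 4*33/2 = 123
Profit = (P* - MC)*Q* - FC
= (123 - 57)*33/2 - 40
= 66*33/2 - 40
= 1089 - 40 = 1049

1049


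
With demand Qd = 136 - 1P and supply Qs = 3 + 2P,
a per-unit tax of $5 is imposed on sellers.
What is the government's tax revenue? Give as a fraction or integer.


With tax on sellers, new supply: Qs' = 3 + 2(P - 5)
= 2P - 7
New equilibrium quantity:
Q_new = 265/3
Tax revenue = tax * Q_new = 5 * 265/3 = 1325/3

1325/3


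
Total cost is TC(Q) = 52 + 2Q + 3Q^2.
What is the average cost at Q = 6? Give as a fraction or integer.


TC(6) = 52 + 2*6 + 3*6^2
TC(6) = 52 + 12 + 108 = 172
AC = TC/Q = 172/6 = 86/3

86/3


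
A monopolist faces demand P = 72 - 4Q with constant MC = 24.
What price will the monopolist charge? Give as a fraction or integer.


MR = 72 - 8Q
Set MR = MC: 72 - 8Q = 24
Q* = 6
Substitute into demand:
P* = 72 - 4*6 = 48

48


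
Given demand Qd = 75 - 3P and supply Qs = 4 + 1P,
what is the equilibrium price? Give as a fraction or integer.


At equilibrium, Qd = Qs.
75 - 3P = 4 + 1P
75 - 4 = 3P + 1P
71 = 4P
P* = 71/4 = 71/4

71/4


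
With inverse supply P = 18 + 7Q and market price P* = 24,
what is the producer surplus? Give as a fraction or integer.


Minimum supply price (at Q=0): P_min = 18
Quantity supplied at P* = 24:
Q* = (24 - 18)/7 = 6/7
PS = (1/2) * Q* * (P* - P_min)
PS = (1/2) * 6/7 * (24 - 18)
PS = (1/2) * 6/7 * 6 = 18/7

18/7


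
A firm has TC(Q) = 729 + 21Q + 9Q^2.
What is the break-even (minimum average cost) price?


AC(Q) = 729/Q + 21 + 9Q
To minimize: dAC/dQ = -729/Q^2 + 9 = 0
Q^2 = 729/9 = 81
Q* = 9
Min AC = 729/9 + 21 + 9*9
Min AC = 81 + 21 + 81 = 183

183


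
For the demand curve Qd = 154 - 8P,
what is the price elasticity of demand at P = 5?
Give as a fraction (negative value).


dQ/dP = -8
At P = 5: Q = 154 - 8*5 = 114
E = (dQ/dP)(P/Q) = (-8)(5/114) = -20/57

-20/57


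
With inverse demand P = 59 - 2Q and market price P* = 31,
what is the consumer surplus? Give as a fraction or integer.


Maximum willingness to pay (at Q=0): P_max = 59
Quantity demanded at P* = 31:
Q* = (59 - 31)/2 = 14
CS = (1/2) * Q* * (P_max - P*)
CS = (1/2) * 14 * (59 - 31)
CS = (1/2) * 14 * 28 = 196

196


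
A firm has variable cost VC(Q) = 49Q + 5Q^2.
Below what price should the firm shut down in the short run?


AVC(Q) = VC(Q)/Q = 49 + 5Q
AVC is increasing in Q, so minimum AVC is at Q -> 0+.
Min AVC = 49
The firm should shut down if P < 49.

49


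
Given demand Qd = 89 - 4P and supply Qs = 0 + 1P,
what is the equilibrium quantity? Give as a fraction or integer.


First find equilibrium price:
89 - 4P = 0 + 1P
P* = 89/5 = 89/5
Then substitute into demand:
Q* = 89 - 4 * 89/5 = 89/5

89/5


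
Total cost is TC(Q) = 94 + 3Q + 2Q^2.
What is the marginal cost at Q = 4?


MC = dTC/dQ = 3 + 2*2*Q
At Q = 4:
MC = 3 + 4*4
MC = 3 + 16 = 19

19


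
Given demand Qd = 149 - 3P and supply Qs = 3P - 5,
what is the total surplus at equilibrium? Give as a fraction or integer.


Find equilibrium: 149 - 3P = 3P - 5
149 + 5 = 6P
P* = 154/6 = 77/3
Q* = 3*77/3 - 5 = 72
Inverse demand: P = 149/3 - Q/3, so P_max = 149/3
Inverse supply: P = 5/3 + Q/3, so P_min = 5/3
CS = (1/2) * 72 * (149/3 - 77/3) = 864
PS = (1/2) * 72 * (77/3 - 5/3) = 864
TS = CS + PS = 864 + 864 = 1728

1728


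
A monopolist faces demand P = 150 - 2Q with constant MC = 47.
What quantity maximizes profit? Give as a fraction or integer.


TR = P*Q = (150 - 2Q)Q = 150Q - 2Q^2
MR = dTR/dQ = 150 - 4Q
Set MR = MC:
150 - 4Q = 47
103 = 4Q
Q* = 103/4 = 103/4

103/4


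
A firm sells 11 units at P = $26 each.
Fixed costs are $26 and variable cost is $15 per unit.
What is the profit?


Total Revenue = P * Q = 26 * 11 = $286
Total Cost = FC + VC*Q = 26 + 15*11 = $191
Profit = TR - TC = 286 - 191 = $95

$95


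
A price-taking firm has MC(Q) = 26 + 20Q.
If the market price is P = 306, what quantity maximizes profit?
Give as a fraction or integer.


In perfect competition, profit is maximized where P = MC.
306 = 26 + 20Q
280 = 20Q
Q* = 280/20 = 14

14


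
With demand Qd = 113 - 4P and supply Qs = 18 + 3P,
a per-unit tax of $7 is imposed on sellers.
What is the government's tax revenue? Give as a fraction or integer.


With tax on sellers, new supply: Qs' = 18 + 3(P - 7)
= 3P - 3
New equilibrium quantity:
Q_new = 327/7
Tax revenue = tax * Q_new = 7 * 327/7 = 327

327


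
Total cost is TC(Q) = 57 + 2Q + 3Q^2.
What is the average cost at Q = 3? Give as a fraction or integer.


TC(3) = 57 + 2*3 + 3*3^2
TC(3) = 57 + 6 + 27 = 90
AC = TC/Q = 90/3 = 30

30


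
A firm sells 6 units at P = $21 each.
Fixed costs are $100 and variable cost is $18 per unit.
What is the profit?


Total Revenue = P * Q = 21 * 6 = $126
Total Cost = FC + VC*Q = 100 + 18*6 = $208
Profit = TR - TC = 126 - 208 = $-82

$-82


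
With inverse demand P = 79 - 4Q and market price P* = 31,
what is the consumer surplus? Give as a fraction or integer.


Maximum willingness to pay (at Q=0): P_max = 79
Quantity demanded at P* = 31:
Q* = (79 - 31)/4 = 12
CS = (1/2) * Q* * (P_max - P*)
CS = (1/2) * 12 * (79 - 31)
CS = (1/2) * 12 * 48 = 288

288


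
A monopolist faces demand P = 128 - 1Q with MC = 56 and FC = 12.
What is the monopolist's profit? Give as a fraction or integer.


MR = MC: 128 - 2Q = 56
Q* = 36
P* = 128 - 1*36 = 92
Profit = (P* - MC)*Q* - FC
= (92 - 56)*36 - 12
= 36*36 - 12
= 1296 - 12 = 1284

1284


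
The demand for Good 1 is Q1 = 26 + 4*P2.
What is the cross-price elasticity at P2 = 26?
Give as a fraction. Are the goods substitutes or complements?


dQ1/dP2 = 4
At P2 = 26: Q1 = 26 + 4*26 = 130
Exy = (dQ1/dP2)(P2/Q1) = 4 * 26 / 130 = 4/5
Since Exy > 0, the goods are substitutes.

4/5 (substitutes)


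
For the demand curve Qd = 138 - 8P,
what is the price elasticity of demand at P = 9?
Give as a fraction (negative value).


dQ/dP = -8
At P = 9: Q = 138 - 8*9 = 66
E = (dQ/dP)(P/Q) = (-8)(9/66) = -12/11

-12/11


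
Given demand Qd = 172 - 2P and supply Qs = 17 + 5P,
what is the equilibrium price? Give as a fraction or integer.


At equilibrium, Qd = Qs.
172 - 2P = 17 + 5P
172 - 17 = 2P + 5P
155 = 7P
P* = 155/7 = 155/7

155/7


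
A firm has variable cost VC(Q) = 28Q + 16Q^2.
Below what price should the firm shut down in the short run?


AVC(Q) = VC(Q)/Q = 28 + 16Q
AVC is increasing in Q, so minimum AVC is at Q -> 0+.
Min AVC = 28
The firm should shut down if P < 28.

28


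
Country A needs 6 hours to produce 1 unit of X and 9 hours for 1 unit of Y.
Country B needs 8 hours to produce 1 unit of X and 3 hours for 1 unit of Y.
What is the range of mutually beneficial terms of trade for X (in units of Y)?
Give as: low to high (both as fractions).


Opportunity cost of X for Country A = hours_X / hours_Y = 6/9 = 2/3 units of Y
Opportunity cost of X for Country B = hours_X / hours_Y = 8/3 = 8/3 units of Y
Terms of trade must be between the two opportunity costs.
Range: 2/3 to 8/3

2/3 to 8/3


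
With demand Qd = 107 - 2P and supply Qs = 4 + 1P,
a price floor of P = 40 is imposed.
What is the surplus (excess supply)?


At P = 40:
Qd = 107 - 2*40 = 27
Qs = 4 + 1*40 = 44
Surplus = Qs - Qd = 44 - 27 = 17

17


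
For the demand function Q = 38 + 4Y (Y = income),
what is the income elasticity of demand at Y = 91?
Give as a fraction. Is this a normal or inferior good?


dQ/dY = 4
At Y = 91: Q = 38 + 4*91 = 402
Ey = (dQ/dY)(Y/Q) = 4 * 91 / 402 = 182/201
Since Ey > 0, this is a normal good.

182/201 (normal good)


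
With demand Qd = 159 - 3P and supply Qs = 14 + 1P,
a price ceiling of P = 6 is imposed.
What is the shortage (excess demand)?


At P = 6:
Qd = 159 - 3*6 = 141
Qs = 14 + 1*6 = 20
Shortage = Qd - Qs = 141 - 20 = 121

121


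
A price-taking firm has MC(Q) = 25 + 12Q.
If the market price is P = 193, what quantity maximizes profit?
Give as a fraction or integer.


In perfect competition, profit is maximized where P = MC.
193 = 25 + 12Q
168 = 12Q
Q* = 168/12 = 14

14


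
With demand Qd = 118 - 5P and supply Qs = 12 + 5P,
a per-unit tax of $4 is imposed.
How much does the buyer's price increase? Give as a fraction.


With a per-unit tax, the buyer's price increase depends on relative slopes.
Supply slope: d = 5, Demand slope: b = 5
Buyer's price increase = d * tax / (b + d)
= 5 * 4 / (5 + 5)
= 20 / 10 = 2

2


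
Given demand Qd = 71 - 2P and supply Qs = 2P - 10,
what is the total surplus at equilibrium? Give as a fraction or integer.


Find equilibrium: 71 - 2P = 2P - 10
71 + 10 = 4P
P* = 81/4 = 81/4
Q* = 2*81/4 - 10 = 61/2
Inverse demand: P = 71/2 - Q/2, so P_max = 71/2
Inverse supply: P = 5 + Q/2, so P_min = 5
CS = (1/2) * 61/2 * (71/2 - 81/4) = 3721/16
PS = (1/2) * 61/2 * (81/4 - 5) = 3721/16
TS = CS + PS = 3721/16 + 3721/16 = 3721/8

3721/8


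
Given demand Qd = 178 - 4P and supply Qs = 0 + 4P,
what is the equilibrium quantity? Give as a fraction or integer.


First find equilibrium price:
178 - 4P = 0 + 4P
P* = 178/8 = 89/4
Then substitute into demand:
Q* = 178 - 4 * 89/4 = 89

89


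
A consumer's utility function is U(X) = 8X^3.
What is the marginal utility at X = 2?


MU = dU/dX = 8*3*X^(3-1)
MU = 24*X^2
At X = 2:
MU = 24 * 2^2
MU = 24 * 4 = 96

96


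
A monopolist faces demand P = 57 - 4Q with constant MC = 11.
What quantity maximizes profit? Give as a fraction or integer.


TR = P*Q = (57 - 4Q)Q = 57Q - 4Q^2
MR = dTR/dQ = 57 - 8Q
Set MR = MC:
57 - 8Q = 11
46 = 8Q
Q* = 46/8 = 23/4

23/4


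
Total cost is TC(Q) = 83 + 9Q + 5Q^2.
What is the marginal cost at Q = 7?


MC = dTC/dQ = 9 + 2*5*Q
At Q = 7:
MC = 9 + 10*7
MC = 9 + 70 = 79

79


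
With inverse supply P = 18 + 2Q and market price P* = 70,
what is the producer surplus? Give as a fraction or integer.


Minimum supply price (at Q=0): P_min = 18
Quantity supplied at P* = 70:
Q* = (70 - 18)/2 = 26
PS = (1/2) * Q* * (P* - P_min)
PS = (1/2) * 26 * (70 - 18)
PS = (1/2) * 26 * 52 = 676

676


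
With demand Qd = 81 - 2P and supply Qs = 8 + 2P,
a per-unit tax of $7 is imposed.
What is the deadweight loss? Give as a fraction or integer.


Pre-tax equilibrium quantity: Q* = 89/2
Post-tax equilibrium quantity: Q_tax = 75/2
Reduction in quantity: Q* - Q_tax = 7
DWL = (1/2) * tax * (Q* - Q_tax)
DWL = (1/2) * 7 * 7 = 49/2

49/2


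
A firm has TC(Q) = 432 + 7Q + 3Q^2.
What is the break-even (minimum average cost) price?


AC(Q) = 432/Q + 7 + 3Q
To minimize: dAC/dQ = -432/Q^2 + 3 = 0
Q^2 = 432/3 = 144
Q* = 12
Min AC = 432/12 + 7 + 3*12
Min AC = 36 + 7 + 36 = 79

79


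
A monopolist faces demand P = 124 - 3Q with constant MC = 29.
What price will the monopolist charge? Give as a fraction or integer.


MR = 124 - 6Q
Set MR = MC: 124 - 6Q = 29
Q* = 95/6
Substitute into demand:
P* = 124 - 3*95/6 = 153/2

153/2


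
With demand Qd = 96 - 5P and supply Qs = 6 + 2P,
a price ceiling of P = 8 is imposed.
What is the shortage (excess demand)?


At P = 8:
Qd = 96 - 5*8 = 56
Qs = 6 + 2*8 = 22
Shortage = Qd - Qs = 56 - 22 = 34

34


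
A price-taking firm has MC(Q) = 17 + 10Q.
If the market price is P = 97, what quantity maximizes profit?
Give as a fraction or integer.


In perfect competition, profit is maximized where P = MC.
97 = 17 + 10Q
80 = 10Q
Q* = 80/10 = 8

8


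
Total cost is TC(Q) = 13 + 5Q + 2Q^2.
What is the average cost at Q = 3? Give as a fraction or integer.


TC(3) = 13 + 5*3 + 2*3^2
TC(3) = 13 + 15 + 18 = 46
AC = TC/Q = 46/3 = 46/3

46/3


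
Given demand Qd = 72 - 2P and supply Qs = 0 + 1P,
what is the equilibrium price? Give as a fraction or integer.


At equilibrium, Qd = Qs.
72 - 2P = 0 + 1P
72 - 0 = 2P + 1P
72 = 3P
P* = 72/3 = 24

24


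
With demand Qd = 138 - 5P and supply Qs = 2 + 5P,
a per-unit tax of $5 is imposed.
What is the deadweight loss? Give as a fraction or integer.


Pre-tax equilibrium quantity: Q* = 70
Post-tax equilibrium quantity: Q_tax = 115/2
Reduction in quantity: Q* - Q_tax = 25/2
DWL = (1/2) * tax * (Q* - Q_tax)
DWL = (1/2) * 5 * 25/2 = 125/4

125/4


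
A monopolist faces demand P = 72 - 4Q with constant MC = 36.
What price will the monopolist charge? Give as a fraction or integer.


MR = 72 - 8Q
Set MR = MC: 72 - 8Q = 36
Q* = 9/2
Substitute into demand:
P* = 72 - 4*9/2 = 54

54


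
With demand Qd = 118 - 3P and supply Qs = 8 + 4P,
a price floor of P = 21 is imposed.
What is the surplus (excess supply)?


At P = 21:
Qd = 118 - 3*21 = 55
Qs = 8 + 4*21 = 92
Surplus = Qs - Qd = 92 - 55 = 37

37


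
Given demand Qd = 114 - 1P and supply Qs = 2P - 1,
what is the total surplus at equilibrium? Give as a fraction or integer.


Find equilibrium: 114 - 1P = 2P - 1
114 + 1 = 3P
P* = 115/3 = 115/3
Q* = 2*115/3 - 1 = 227/3
Inverse demand: P = 114 - Q/1, so P_max = 114
Inverse supply: P = 1/2 + Q/2, so P_min = 1/2
CS = (1/2) * 227/3 * (114 - 115/3) = 51529/18
PS = (1/2) * 227/3 * (115/3 - 1/2) = 51529/36
TS = CS + PS = 51529/18 + 51529/36 = 51529/12

51529/12


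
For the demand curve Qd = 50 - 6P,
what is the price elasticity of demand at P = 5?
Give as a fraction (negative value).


dQ/dP = -6
At P = 5: Q = 50 - 6*5 = 20
E = (dQ/dP)(P/Q) = (-6)(5/20) = -3/2

-3/2


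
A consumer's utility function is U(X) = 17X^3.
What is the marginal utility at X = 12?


MU = dU/dX = 17*3*X^(3-1)
MU = 51*X^2
At X = 12:
MU = 51 * 12^2
MU = 51 * 144 = 7344

7344


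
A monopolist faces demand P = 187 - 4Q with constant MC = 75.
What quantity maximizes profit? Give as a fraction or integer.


TR = P*Q = (187 - 4Q)Q = 187Q - 4Q^2
MR = dTR/dQ = 187 - 8Q
Set MR = MC:
187 - 8Q = 75
112 = 8Q
Q* = 112/8 = 14

14


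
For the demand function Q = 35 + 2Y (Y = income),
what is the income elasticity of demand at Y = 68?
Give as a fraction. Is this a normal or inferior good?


dQ/dY = 2
At Y = 68: Q = 35 + 2*68 = 171
Ey = (dQ/dY)(Y/Q) = 2 * 68 / 171 = 136/171
Since Ey > 0, this is a normal good.

136/171 (normal good)


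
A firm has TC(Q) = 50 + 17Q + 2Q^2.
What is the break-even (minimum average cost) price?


AC(Q) = 50/Q + 17 + 2Q
To minimize: dAC/dQ = -50/Q^2 + 2 = 0
Q^2 = 50/2 = 25
Q* = 5
Min AC = 50/5 + 17 + 2*5
Min AC = 10 + 17 + 10 = 37

37


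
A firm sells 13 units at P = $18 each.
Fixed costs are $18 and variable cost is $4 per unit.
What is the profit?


Total Revenue = P * Q = 18 * 13 = $234
Total Cost = FC + VC*Q = 18 + 4*13 = $70
Profit = TR - TC = 234 - 70 = $164

$164


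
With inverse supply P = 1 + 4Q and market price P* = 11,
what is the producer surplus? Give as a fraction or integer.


Minimum supply price (at Q=0): P_min = 1
Quantity supplied at P* = 11:
Q* = (11 - 1)/4 = 5/2
PS = (1/2) * Q* * (P* - P_min)
PS = (1/2) * 5/2 * (11 - 1)
PS = (1/2) * 5/2 * 10 = 25/2

25/2


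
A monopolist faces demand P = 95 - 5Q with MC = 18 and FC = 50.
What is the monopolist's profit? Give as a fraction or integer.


MR = MC: 95 - 10Q = 18
Q* = 77/10
P* = 95 - 5*77/10 = 113/2
Profit = (P* - MC)*Q* - FC
= (113/2 - 18)*77/10 - 50
= 77/2*77/10 - 50
= 5929/20 - 50 = 4929/20

4929/20


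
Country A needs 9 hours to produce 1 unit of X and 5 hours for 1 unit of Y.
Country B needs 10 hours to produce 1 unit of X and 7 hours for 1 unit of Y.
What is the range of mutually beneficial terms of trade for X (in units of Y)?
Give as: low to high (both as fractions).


Opportunity cost of X for Country A = hours_X / hours_Y = 9/5 = 9/5 units of Y
Opportunity cost of X for Country B = hours_X / hours_Y = 10/7 = 10/7 units of Y
Terms of trade must be between the two opportunity costs.
Range: 10/7 to 9/5

10/7 to 9/5


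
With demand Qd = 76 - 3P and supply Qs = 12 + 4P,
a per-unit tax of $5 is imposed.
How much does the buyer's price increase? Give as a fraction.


With a per-unit tax, the buyer's price increase depends on relative slopes.
Supply slope: d = 4, Demand slope: b = 3
Buyer's price increase = d * tax / (b + d)
= 4 * 5 / (3 + 4)
= 20 / 7 = 20/7

20/7


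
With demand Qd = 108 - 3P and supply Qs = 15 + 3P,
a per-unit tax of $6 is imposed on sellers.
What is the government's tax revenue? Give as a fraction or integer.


With tax on sellers, new supply: Qs' = 15 + 3(P - 6)
= 3P - 3
New equilibrium quantity:
Q_new = 105/2
Tax revenue = tax * Q_new = 6 * 105/2 = 315

315


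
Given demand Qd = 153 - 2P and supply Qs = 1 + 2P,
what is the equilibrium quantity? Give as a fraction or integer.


First find equilibrium price:
153 - 2P = 1 + 2P
P* = 152/4 = 38
Then substitute into demand:
Q* = 153 - 2 * 38 = 77

77


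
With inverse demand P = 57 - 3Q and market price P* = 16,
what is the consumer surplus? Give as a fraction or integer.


Maximum willingness to pay (at Q=0): P_max = 57
Quantity demanded at P* = 16:
Q* = (57 - 16)/3 = 41/3
CS = (1/2) * Q* * (P_max - P*)
CS = (1/2) * 41/3 * (57 - 16)
CS = (1/2) * 41/3 * 41 = 1681/6

1681/6


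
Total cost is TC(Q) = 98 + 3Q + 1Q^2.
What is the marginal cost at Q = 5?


MC = dTC/dQ = 3 + 2*1*Q
At Q = 5:
MC = 3 + 2*5
MC = 3 + 10 = 13

13


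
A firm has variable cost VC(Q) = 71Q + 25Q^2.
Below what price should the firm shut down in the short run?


AVC(Q) = VC(Q)/Q = 71 + 25Q
AVC is increasing in Q, so minimum AVC is at Q -> 0+.
Min AVC = 71
The firm should shut down if P < 71.

71


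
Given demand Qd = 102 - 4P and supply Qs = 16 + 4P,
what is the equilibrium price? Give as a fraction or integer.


At equilibrium, Qd = Qs.
102 - 4P = 16 + 4P
102 - 16 = 4P + 4P
86 = 8P
P* = 86/8 = 43/4

43/4


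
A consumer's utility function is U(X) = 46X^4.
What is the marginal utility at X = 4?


MU = dU/dX = 46*4*X^(4-1)
MU = 184*X^3
At X = 4:
MU = 184 * 4^3
MU = 184 * 64 = 11776

11776


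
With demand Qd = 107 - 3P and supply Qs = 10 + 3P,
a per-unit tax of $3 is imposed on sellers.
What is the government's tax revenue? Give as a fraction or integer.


With tax on sellers, new supply: Qs' = 10 + 3(P - 3)
= 1 + 3P
New equilibrium quantity:
Q_new = 54
Tax revenue = tax * Q_new = 3 * 54 = 162

162


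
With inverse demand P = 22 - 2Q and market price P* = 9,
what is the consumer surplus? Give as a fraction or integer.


Maximum willingness to pay (at Q=0): P_max = 22
Quantity demanded at P* = 9:
Q* = (22 - 9)/2 = 13/2
CS = (1/2) * Q* * (P_max - P*)
CS = (1/2) * 13/2 * (22 - 9)
CS = (1/2) * 13/2 * 13 = 169/4

169/4


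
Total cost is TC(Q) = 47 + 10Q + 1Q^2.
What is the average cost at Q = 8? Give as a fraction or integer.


TC(8) = 47 + 10*8 + 1*8^2
TC(8) = 47 + 80 + 64 = 191
AC = TC/Q = 191/8 = 191/8

191/8


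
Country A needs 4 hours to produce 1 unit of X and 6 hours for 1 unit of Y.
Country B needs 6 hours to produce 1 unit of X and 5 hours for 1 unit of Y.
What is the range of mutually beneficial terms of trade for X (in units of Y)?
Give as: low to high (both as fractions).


Opportunity cost of X for Country A = hours_X / hours_Y = 4/6 = 2/3 units of Y
Opportunity cost of X for Country B = hours_X / hours_Y = 6/5 = 6/5 units of Y
Terms of trade must be between the two opportunity costs.
Range: 2/3 to 6/5

2/3 to 6/5


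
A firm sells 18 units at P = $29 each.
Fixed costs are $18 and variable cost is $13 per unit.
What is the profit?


Total Revenue = P * Q = 29 * 18 = $522
Total Cost = FC + VC*Q = 18 + 13*18 = $252
Profit = TR - TC = 522 - 252 = $270

$270


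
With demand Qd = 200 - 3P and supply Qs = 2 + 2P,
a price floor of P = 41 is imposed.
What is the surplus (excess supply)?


At P = 41:
Qd = 200 - 3*41 = 77
Qs = 2 + 2*41 = 84
Surplus = Qs - Qd = 84 - 77 = 7

7


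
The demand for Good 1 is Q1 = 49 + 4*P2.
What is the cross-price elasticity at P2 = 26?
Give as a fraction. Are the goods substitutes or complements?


dQ1/dP2 = 4
At P2 = 26: Q1 = 49 + 4*26 = 153
Exy = (dQ1/dP2)(P2/Q1) = 4 * 26 / 153 = 104/153
Since Exy > 0, the goods are substitutes.

104/153 (substitutes)


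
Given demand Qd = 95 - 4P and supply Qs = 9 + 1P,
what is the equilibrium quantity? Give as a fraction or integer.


First find equilibrium price:
95 - 4P = 9 + 1P
P* = 86/5 = 86/5
Then substitute into demand:
Q* = 95 - 4 * 86/5 = 131/5

131/5


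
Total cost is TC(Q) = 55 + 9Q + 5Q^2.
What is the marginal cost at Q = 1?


MC = dTC/dQ = 9 + 2*5*Q
At Q = 1:
MC = 9 + 10*1
MC = 9 + 10 = 19

19


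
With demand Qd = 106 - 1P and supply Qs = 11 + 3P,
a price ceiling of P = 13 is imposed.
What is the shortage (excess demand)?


At P = 13:
Qd = 106 - 1*13 = 93
Qs = 11 + 3*13 = 50
Shortage = Qd - Qs = 93 - 50 = 43

43


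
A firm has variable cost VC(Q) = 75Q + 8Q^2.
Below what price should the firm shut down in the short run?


AVC(Q) = VC(Q)/Q = 75 + 8Q
AVC is increasing in Q, so minimum AVC is at Q -> 0+.
Min AVC = 75
The firm should shut down if P < 75.

75


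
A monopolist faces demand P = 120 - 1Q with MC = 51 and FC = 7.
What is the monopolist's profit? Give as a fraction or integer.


MR = MC: 120 - 2Q = 51
Q* = 69/2
P* = 120 - 1*69/2 = 171/2
Profit = (P* - MC)*Q* - FC
= (171/2 - 51)*69/2 - 7
= 69/2*69/2 - 7
= 4761/4 - 7 = 4733/4

4733/4


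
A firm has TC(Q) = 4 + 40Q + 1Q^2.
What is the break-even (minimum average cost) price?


AC(Q) = 4/Q + 40 + 1Q
To minimize: dAC/dQ = -4/Q^2 + 1 = 0
Q^2 = 4/1 = 4
Q* = 2
Min AC = 4/2 + 40 + 1*2
Min AC = 2 + 40 + 2 = 44

44


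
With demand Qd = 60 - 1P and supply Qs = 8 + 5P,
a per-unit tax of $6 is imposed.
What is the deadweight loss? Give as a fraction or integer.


Pre-tax equilibrium quantity: Q* = 154/3
Post-tax equilibrium quantity: Q_tax = 139/3
Reduction in quantity: Q* - Q_tax = 5
DWL = (1/2) * tax * (Q* - Q_tax)
DWL = (1/2) * 6 * 5 = 15

15


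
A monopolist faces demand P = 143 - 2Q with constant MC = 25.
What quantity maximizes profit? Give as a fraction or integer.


TR = P*Q = (143 - 2Q)Q = 143Q - 2Q^2
MR = dTR/dQ = 143 - 4Q
Set MR = MC:
143 - 4Q = 25
118 = 4Q
Q* = 118/4 = 59/2

59/2


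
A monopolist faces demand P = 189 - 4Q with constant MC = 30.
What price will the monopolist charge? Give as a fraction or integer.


MR = 189 - 8Q
Set MR = MC: 189 - 8Q = 30
Q* = 159/8
Substitute into demand:
P* = 189 - 4*159/8 = 219/2

219/2


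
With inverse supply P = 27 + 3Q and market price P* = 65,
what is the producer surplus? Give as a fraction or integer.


Minimum supply price (at Q=0): P_min = 27
Quantity supplied at P* = 65:
Q* = (65 - 27)/3 = 38/3
PS = (1/2) * Q* * (P* - P_min)
PS = (1/2) * 38/3 * (65 - 27)
PS = (1/2) * 38/3 * 38 = 722/3

722/3


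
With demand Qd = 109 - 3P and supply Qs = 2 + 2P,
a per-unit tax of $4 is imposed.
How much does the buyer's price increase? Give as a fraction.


With a per-unit tax, the buyer's price increase depends on relative slopes.
Supply slope: d = 2, Demand slope: b = 3
Buyer's price increase = d * tax / (b + d)
= 2 * 4 / (3 + 2)
= 8 / 5 = 8/5

8/5


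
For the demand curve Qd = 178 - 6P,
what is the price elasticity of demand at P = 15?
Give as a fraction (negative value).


dQ/dP = -6
At P = 15: Q = 178 - 6*15 = 88
E = (dQ/dP)(P/Q) = (-6)(15/88) = -45/44

-45/44


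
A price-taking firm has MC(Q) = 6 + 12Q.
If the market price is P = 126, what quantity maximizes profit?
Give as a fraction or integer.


In perfect competition, profit is maximized where P = MC.
126 = 6 + 12Q
120 = 12Q
Q* = 120/12 = 10

10


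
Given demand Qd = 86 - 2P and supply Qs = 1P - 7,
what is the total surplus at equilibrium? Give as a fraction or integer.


Find equilibrium: 86 - 2P = 1P - 7
86 + 7 = 3P
P* = 93/3 = 31
Q* = 1*31 - 7 = 24
Inverse demand: P = 43 - Q/2, so P_max = 43
Inverse supply: P = 7 + Q/1, so P_min = 7
CS = (1/2) * 24 * (43 - 31) = 144
PS = (1/2) * 24 * (31 - 7) = 288
TS = CS + PS = 144 + 288 = 432

432


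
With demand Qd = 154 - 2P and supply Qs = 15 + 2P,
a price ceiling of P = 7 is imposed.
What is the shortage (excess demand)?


At P = 7:
Qd = 154 - 2*7 = 140
Qs = 15 + 2*7 = 29
Shortage = Qd - Qs = 140 - 29 = 111

111


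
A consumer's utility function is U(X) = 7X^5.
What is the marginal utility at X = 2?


MU = dU/dX = 7*5*X^(5-1)
MU = 35*X^4
At X = 2:
MU = 35 * 2^4
MU = 35 * 16 = 560

560


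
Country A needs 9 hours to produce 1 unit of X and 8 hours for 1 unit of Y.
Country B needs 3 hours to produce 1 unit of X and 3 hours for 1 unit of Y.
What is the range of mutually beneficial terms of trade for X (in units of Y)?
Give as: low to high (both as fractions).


Opportunity cost of X for Country A = hours_X / hours_Y = 9/8 = 9/8 units of Y
Opportunity cost of X for Country B = hours_X / hours_Y = 3/3 = 1 units of Y
Terms of trade must be between the two opportunity costs.
Range: 1 to 9/8

1 to 9/8


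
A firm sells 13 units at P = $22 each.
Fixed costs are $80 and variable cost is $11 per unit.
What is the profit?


Total Revenue = P * Q = 22 * 13 = $286
Total Cost = FC + VC*Q = 80 + 11*13 = $223
Profit = TR - TC = 286 - 223 = $63

$63


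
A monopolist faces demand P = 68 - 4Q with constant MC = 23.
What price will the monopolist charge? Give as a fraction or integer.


MR = 68 - 8Q
Set MR = MC: 68 - 8Q = 23
Q* = 45/8
Substitute into demand:
P* = 68 - 4*45/8 = 91/2

91/2


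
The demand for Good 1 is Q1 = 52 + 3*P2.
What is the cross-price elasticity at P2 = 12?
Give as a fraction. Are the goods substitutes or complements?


dQ1/dP2 = 3
At P2 = 12: Q1 = 52 + 3*12 = 88
Exy = (dQ1/dP2)(P2/Q1) = 3 * 12 / 88 = 9/22
Since Exy > 0, the goods are substitutes.

9/22 (substitutes)


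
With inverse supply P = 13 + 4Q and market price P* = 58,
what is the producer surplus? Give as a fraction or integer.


Minimum supply price (at Q=0): P_min = 13
Quantity supplied at P* = 58:
Q* = (58 - 13)/4 = 45/4
PS = (1/2) * Q* * (P* - P_min)
PS = (1/2) * 45/4 * (58 - 13)
PS = (1/2) * 45/4 * 45 = 2025/8

2025/8
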